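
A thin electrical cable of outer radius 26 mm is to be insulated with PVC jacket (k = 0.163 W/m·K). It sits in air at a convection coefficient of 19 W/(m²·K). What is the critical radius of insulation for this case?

For a cylinder r_cr = k/h = 0.163/19
r_cr = 8.58 mm; since the bare radius (26 mm) is above r_cr, any added insulation will reduce heat loss.

r_cr ≈ 8.58 mm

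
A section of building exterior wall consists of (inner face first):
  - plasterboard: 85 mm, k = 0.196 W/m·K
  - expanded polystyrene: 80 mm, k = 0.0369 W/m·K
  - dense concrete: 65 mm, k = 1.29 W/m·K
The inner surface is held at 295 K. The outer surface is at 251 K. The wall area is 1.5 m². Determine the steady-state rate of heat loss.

Q ≈ 24.9 W

Using the resistance-network approach (series):
R_plasterboard = L/(kA) = 0.085/(0.196×1.5) = 0.2891 K/W
R_expanded polystyrene = L/(kA) = 0.08/(0.0369×1.5) = 1.445 K/W
R_dense concrete = L/(kA) = 0.065/(1.29×1.5) = 0.03359 K/W
R_total = 1.768 K/W
Q = ΔT / R_total = 44 / 1.768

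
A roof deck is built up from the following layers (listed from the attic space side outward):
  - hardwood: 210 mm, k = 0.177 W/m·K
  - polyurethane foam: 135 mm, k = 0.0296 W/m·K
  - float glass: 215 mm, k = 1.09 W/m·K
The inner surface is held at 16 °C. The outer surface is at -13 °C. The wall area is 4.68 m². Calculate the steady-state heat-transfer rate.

Q ≈ 22.8 W

Model the wall as resistances in series:
R_hardwood = L/(kA) = 0.21/(0.177×4.68) = 0.2535 K/W
R_polyurethane foam = L/(kA) = 0.135/(0.0296×4.68) = 0.9745 K/W
R_float glass = L/(kA) = 0.215/(1.09×4.68) = 0.04215 K/W
R_total = 1.27 K/W
Q = ΔT / R_total = 29 / 1.27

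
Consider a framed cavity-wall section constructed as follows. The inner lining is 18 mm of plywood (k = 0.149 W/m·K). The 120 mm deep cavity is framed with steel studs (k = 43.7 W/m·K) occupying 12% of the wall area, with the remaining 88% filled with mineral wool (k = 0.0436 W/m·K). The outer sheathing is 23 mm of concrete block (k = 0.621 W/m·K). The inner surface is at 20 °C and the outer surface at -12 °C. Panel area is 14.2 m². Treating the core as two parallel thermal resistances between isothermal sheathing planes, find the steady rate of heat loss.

Q ≈ 2520 W

Sheathing layers in series; stud and cavity paths in parallel between them.
R_inner = 0.018/(0.149×14.2) = 0.008507 K/W
R_stud  = 0.12/(43.7×0.12×14.2) = 0.001611 K/W
R_cav   = 0.12/(0.0436×0.88×14.2) = 0.2203 K/W
1/R_core = 1/R_stud + 1/R_cav → R_core = 0.0016 K/W
R_outer = 0.023/(0.621×14.2) = 0.002608 K/W
R_total = 0.01272 K/W
Q = ΔT/R_total = 32/0.01272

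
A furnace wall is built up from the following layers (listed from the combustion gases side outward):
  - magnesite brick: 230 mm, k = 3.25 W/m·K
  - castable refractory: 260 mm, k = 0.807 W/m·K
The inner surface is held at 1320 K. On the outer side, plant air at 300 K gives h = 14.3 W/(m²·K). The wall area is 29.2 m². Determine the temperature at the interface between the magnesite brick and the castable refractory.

Thermal resistances in series:
R_magnesite brick = L/(kA) = 0.23/(3.25×29.2) = 0.002424 K/W
R_castable refractory = L/(kA) = 0.26/(0.807×29.2) = 0.01103 K/W
R_outer film = 1/(h_o·A) = 1/(14.3×29.2) = 0.002395 K/W
R_total = 0.01585 K/W;  Q = ΔT/R_total = 1020/0.01585 = 64340 W
T_interface = T_inner − Q·ΣR(inner→interface) = 1320 − 64300×0.002424

T ≈ 1160 K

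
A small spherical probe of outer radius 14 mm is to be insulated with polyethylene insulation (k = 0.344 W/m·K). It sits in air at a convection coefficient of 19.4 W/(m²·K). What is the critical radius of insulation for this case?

For a sphere r_cr = 2k/h = 2×0.344/19.4
r_cr = 35.5 mm; since the bare radius (14 mm) is below r_cr, adding a thin layer of insulation will *increase* heat loss.

r_cr ≈ 35.5 mm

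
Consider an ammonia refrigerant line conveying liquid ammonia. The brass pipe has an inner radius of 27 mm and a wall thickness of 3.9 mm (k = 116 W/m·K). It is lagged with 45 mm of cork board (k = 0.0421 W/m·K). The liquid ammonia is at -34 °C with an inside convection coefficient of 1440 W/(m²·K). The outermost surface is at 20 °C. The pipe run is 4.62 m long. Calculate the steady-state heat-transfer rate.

Cylindrical conduction, so R = ln(r₂/r₁)/(2πkL) per layer, in series:
R_inner film = 1/(h_i·2πr₁L) = 1/(1440×2π×0.027×4.62) = 8.86×10^-4 K/W
R_brass pipe wall = ln(30.9/27)/(2π×116×4.62) = 4.007×10^-5 K/W
R_cork board = ln(75.9/30.9)/(2π×0.0421×4.62) = 0.7353 K/W
R_total = 0.7363 K/W
Q = ΔT/R_total = 54/0.7363

Q ≈ 73.3 W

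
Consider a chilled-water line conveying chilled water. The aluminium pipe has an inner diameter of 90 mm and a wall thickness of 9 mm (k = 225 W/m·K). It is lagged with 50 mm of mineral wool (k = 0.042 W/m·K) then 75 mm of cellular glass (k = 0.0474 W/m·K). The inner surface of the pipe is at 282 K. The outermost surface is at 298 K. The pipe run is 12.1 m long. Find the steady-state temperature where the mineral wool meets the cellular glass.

T ≈ 291 K

For a radial system each layer contributes R = ln(r_out/r_in)/(2πkL); films add R = 1/(hA).
R_aluminium pipe wall = ln(54/45)/(2π×225×12.1) = 1.066×10^-5 K/W
R_mineral wool = ln(104/54)/(2π×0.042×12.1) = 0.2053 K/W
R_cellular glass = ln(179/104)/(2π×0.0474×12.1) = 0.1507 K/W
R_total = 0.3559 K/W
Q = ΔT/R_total = 16/0.3559
Q = 45 W
T_interface = T_inner + Q·ΣR(inner→interface) = 282 + 45×0.2053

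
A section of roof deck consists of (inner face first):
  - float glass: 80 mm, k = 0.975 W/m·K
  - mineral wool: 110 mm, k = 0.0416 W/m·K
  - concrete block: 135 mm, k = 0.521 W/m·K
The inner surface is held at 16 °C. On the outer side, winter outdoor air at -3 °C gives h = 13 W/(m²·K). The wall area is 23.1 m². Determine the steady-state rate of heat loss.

Q ≈ 143 W

Treating each layer as a thermal resistance in series:
R_float glass = L/(kA) = 0.08/(0.975×23.1) = 0.003552 K/W
R_mineral wool = L/(kA) = 0.11/(0.0416×23.1) = 0.1145 K/W
R_concrete block = L/(kA) = 0.135/(0.521×23.1) = 0.01122 K/W
R_outer film = 1/(h_o·A) = 1/(13×23.1) = 0.00333 K/W
R_total = 0.1326 K/W
Q = ΔT / R_total = 19 / 0.1326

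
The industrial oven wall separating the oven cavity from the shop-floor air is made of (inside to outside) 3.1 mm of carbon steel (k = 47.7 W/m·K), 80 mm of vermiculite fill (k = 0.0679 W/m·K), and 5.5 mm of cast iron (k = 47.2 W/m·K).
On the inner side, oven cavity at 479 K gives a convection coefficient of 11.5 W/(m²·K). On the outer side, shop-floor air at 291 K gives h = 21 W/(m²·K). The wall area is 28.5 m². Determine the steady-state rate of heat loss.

Treating each layer as a thermal resistance in series:
R_inner film = 1/(h_i·A) = 1/(11.5×28.5) = 0.003051 K/W
R_carbon steel = L/(kA) = 0.0031/(47.7×28.5) = 2.28×10^-6 K/W
R_vermiculite fill = L/(kA) = 0.08/(0.0679×28.5) = 0.04134 K/W
R_cast iron = L/(kA) = 0.0055/(47.2×28.5) = 4.089×10^-6 K/W
R_outer film = 1/(h_o·A) = 1/(21×28.5) = 0.001671 K/W
R_total = 0.04607 K/W
Q = ΔT / R_total = 188 / 0.04607

Q ≈ 4080 W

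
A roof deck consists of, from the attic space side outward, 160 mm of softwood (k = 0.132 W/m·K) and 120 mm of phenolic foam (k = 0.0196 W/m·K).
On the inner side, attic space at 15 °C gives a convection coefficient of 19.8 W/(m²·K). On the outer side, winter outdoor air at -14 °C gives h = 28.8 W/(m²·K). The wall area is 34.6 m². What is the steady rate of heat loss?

Treating each layer as a thermal resistance in series:
R_inner film = 1/(h_i·A) = 1/(19.8×34.6) = 0.00146 K/W
R_softwood = L/(kA) = 0.16/(0.132×34.6) = 0.03503 K/W
R_phenolic foam = L/(kA) = 0.12/(0.0196×34.6) = 0.1769 K/W
R_outer film = 1/(h_o·A) = 1/(28.8×34.6) = 0.001004 K/W
R_total = 0.2144 K/W
Q = ΔT / R_total = 29 / 0.2144

Q ≈ 135 W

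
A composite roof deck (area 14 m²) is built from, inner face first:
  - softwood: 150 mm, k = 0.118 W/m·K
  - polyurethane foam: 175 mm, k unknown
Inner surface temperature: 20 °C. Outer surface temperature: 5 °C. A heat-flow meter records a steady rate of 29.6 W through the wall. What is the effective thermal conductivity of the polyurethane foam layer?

k ≈ 0.0301 W/(m·K)

Model the wall as resistances in series:
R_softwood = L/(kA) = 0.15/(0.118×14) = 0.0908 K/W
Sum of known resistances R_other = 0.0908 K/W
Total R = ΔT/Q = 15/29.6 = 0.5068 K/W
R_polyurethane foam = R_total − R_other = 0.416 K/W
k = L/(R·A) = 0.175/(0.416×14)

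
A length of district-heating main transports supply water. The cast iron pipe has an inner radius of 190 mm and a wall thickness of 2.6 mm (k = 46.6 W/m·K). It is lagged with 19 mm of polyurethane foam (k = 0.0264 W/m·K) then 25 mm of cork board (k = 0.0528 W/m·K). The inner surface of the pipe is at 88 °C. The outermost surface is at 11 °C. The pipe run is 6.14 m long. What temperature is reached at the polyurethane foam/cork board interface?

T ≈ 39.7 °C

Treating each annulus and film as a series resistance:
R_cast iron pipe wall = ln(192.6/190)/(2π×46.6×6.14) = 7.56×10^-6 K/W
R_polyurethane foam = ln(211.6/192.6)/(2π×0.0264×6.14) = 0.09238 K/W
R_cork board = ln(236.6/211.6)/(2π×0.0528×6.14) = 0.05482 K/W
R_total = 0.1472 K/W
Q = ΔT/R_total = 77/0.1472
Q = 523 W
T_interface = T_inner − Q·ΣR(inner→interface) = 88 − 523×0.09238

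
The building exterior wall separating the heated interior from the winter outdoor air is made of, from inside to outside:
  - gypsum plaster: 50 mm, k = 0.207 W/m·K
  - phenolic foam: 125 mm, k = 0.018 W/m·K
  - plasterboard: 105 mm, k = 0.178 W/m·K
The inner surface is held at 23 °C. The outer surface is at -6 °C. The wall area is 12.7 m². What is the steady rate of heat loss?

Thermal resistances in series:
R_gypsum plaster = L/(kA) = 0.05/(0.207×12.7) = 0.01902 K/W
R_phenolic foam = L/(kA) = 0.125/(0.018×12.7) = 0.5468 K/W
R_plasterboard = L/(kA) = 0.105/(0.178×12.7) = 0.04645 K/W
R_total = 0.6123 K/W
Q = ΔT / R_total = 29 / 0.6123

Q ≈ 47.4 W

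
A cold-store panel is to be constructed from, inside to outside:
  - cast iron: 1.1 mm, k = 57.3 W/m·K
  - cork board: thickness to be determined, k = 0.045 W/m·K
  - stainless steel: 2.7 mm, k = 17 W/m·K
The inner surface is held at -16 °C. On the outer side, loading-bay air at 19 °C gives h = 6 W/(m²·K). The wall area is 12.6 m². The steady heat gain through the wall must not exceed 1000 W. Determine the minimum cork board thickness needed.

Thermal resistances in series:
R_cast iron = L/(kA) = 0.0011/(57.3×12.6) = 1.524×10^-6 K/W
R_stainless steel = L/(kA) = 0.0027/(17×12.6) = 1.261×10^-5 K/W
R_outer film = 1/(h_o·A) = 1/(6×12.6) = 0.01323 K/W
Sum of the known resistances R_other = 0.01324 K/W
Required total resistance R_tot = ΔT/Q_allow = 35/1000 = 0.035 K/W
R_cork board = R_tot − R_other = 0.02176 K/W
L = R·k·A = 0.02176×0.045×12.6

L ≈ 12.3 mm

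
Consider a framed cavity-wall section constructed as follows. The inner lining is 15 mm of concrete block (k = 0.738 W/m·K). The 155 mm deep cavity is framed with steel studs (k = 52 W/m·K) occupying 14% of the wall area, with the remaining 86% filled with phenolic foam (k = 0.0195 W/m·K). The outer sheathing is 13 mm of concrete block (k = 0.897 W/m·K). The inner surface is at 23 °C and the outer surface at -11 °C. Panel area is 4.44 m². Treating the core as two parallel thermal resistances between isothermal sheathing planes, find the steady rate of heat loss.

Q ≈ 2690 W

Sheathing layers in series; stud and cavity paths in parallel between them.
R_inner = 0.015/(0.738×4.44) = 0.004578 K/W
R_stud  = 0.155/(52×0.14×4.44) = 0.004795 K/W
R_cav   = 0.155/(0.0195×0.86×4.44) = 2.082 K/W
1/R_core = 1/R_stud + 1/R_cav → R_core = 0.004784 K/W
R_outer = 0.013/(0.897×4.44) = 0.003264 K/W
R_total = 0.01263 K/W
Q = ΔT/R_total = 34/0.01263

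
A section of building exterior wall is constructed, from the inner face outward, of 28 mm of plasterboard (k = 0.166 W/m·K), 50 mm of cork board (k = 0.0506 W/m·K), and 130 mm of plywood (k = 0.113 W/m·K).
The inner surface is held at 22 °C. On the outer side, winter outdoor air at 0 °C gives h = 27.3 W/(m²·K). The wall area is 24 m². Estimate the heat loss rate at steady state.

Treating each layer as a thermal resistance in series:
R_plasterboard = L/(kA) = 0.028/(0.166×24) = 0.007028 K/W
R_cork board = L/(kA) = 0.05/(0.0506×24) = 0.04117 K/W
R_plywood = L/(kA) = 0.13/(0.113×24) = 0.04794 K/W
R_outer film = 1/(h_o·A) = 1/(27.3×24) = 0.001526 K/W
R_total = 0.09766 K/W
Q = ΔT / R_total = 22 / 0.09766

Q ≈ 225 W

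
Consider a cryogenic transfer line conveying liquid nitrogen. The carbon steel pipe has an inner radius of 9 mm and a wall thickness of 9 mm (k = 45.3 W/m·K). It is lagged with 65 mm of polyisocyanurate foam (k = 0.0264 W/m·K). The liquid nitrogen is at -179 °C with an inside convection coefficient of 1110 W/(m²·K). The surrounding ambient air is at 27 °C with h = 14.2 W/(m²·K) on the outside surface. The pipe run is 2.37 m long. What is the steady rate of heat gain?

Cylindrical conduction, so R = ln(r₂/r₁)/(2πkL) per layer, in series:
R_inner film = 1/(h_i·2πr₁L) = 1/(1110×2π×0.009×2.37) = 0.006722 K/W
R_carbon steel pipe wall = ln(18/9)/(2π×45.3×2.37) = 0.001028 K/W
R_polyisocyanurate foam = ln(83/18)/(2π×0.0264×2.37) = 3.888 K/W
R_outer film = 1/(h_o·2πr_oL) = 1/(14.2×2π×0.083×2.37) = 0.05698 K/W
R_total = 3.953 K/W
Q = ΔT/R_total = 206/3.953

Q ≈ 52.1 W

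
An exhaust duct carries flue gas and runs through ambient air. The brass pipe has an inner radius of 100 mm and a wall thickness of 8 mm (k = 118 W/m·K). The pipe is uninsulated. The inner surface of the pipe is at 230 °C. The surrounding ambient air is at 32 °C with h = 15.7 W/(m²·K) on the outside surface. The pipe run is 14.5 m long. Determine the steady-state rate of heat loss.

For a radial system each layer contributes R = ln(r_out/r_in)/(2πkL); films add R = 1/(hA).
R_brass pipe wall = ln(108/100)/(2π×118×14.5) = 7.159×10^-6 K/W
R_outer film = 1/(h_o·2πr_oL) = 1/(15.7×2π×0.108×14.5) = 0.006473 K/W
R_total = 0.006481 K/W
Q = ΔT/R_total = 198/0.006481

Q ≈ 30600 W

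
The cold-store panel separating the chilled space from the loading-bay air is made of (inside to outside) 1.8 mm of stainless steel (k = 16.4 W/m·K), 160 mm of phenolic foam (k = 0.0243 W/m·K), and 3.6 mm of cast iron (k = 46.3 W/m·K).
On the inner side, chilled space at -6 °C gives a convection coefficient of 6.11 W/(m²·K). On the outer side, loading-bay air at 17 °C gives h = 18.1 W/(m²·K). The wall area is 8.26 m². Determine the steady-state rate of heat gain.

Q ≈ 27.9 W

Treating each layer as a thermal resistance in series:
R_inner film = 1/(h_i·A) = 1/(6.11×8.26) = 0.01981 K/W
R_stainless steel = L/(kA) = 0.0018/(16.4×8.26) = 1.329×10^-5 K/W
R_phenolic foam = L/(kA) = 0.16/(0.0243×8.26) = 0.7971 K/W
R_cast iron = L/(kA) = 0.0036/(46.3×8.26) = 9.413×10^-6 K/W
R_outer film = 1/(h_o·A) = 1/(18.1×8.26) = 0.006689 K/W
R_total = 0.8237 K/W
Q = ΔT / R_total = 23 / 0.8237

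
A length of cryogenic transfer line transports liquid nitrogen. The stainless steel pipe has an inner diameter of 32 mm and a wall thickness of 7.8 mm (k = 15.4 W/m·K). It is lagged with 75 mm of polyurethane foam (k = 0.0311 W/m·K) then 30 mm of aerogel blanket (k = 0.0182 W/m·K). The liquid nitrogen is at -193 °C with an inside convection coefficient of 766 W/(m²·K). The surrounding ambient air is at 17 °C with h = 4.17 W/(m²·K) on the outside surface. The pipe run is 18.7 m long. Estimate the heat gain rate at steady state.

Q ≈ 396 W

Radial resistances (cylindrical: R_cond = ln(r_o/r_i)/(2πkL), R_conv = 1/(h·2πrL)):
R_inner film = 1/(h_i·2πr₁L) = 1/(766×2π×0.016×18.7) = 6.944×10^-4 K/W
R_stainless steel pipe wall = ln(23.8/16)/(2π×15.4×18.7) = 2.195×10^-4 K/W
R_polyurethane foam = ln(98.8/23.8)/(2π×0.0311×18.7) = 0.3895 K/W
R_aerogel blanket = ln(128.8/98.8)/(2π×0.0182×18.7) = 0.124 K/W
R_outer film = 1/(h_o·2πr_oL) = 1/(4.17×2π×0.1288×18.7) = 0.01585 K/W
R_total = 0.5303 K/W
Q = ΔT/R_total = 210/0.5303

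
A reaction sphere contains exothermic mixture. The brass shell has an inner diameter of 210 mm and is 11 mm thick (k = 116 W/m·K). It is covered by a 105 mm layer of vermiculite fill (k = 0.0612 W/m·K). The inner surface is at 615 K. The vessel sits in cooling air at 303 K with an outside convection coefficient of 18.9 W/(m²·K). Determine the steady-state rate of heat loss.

For a spherical shell R = (1/r₁ − 1/r₂)/(4πk); film R = 1/(h·4πr²). In series:
R_brass shell = (1/0.105 − 1/0.116)/(4π×116) = 6.196×10^-4 K/W
R_vermiculite fill = (1/0.116 − 1/0.221)/(4π×0.0612) = 5.326 K/W
R_outer film = 1/(h·4πr_o²) = 1/(18.9×4π×0.221²) = 0.08621 K/W
R_total = 5.413 K/W
Q = ΔT/R_total = 312/5.413

Q ≈ 57.6 W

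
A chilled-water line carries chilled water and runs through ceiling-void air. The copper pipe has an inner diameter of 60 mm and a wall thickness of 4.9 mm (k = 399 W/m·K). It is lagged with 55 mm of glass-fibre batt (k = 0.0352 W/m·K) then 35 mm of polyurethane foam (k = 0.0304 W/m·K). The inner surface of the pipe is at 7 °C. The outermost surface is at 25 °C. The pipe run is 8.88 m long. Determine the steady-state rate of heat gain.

Q ≈ 26.6 W

Radial resistances (cylindrical: R_cond = ln(r_o/r_i)/(2πkL), R_conv = 1/(h·2πrL)):
R_copper pipe wall = ln(34.9/30)/(2π×399×8.88) = 6.796×10^-6 K/W
R_glass-fibre batt = ln(89.9/34.9)/(2π×0.0352×8.88) = 0.4818 K/W
R_polyurethane foam = ln(124.9/89.9)/(2π×0.0304×8.88) = 0.1939 K/W
R_total = 0.6756 K/W
Q = ΔT/R_total = 18/0.6756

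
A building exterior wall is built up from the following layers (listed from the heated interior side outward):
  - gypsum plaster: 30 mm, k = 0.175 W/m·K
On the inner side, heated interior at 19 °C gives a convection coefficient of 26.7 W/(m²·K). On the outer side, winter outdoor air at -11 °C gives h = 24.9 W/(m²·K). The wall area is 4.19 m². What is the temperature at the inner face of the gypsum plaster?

T ≈ 14.5 °C

Thermal resistances in series:
R_inner film = 1/(h_i·A) = 1/(26.7×4.19) = 0.008939 K/W
R_gypsum plaster = L/(kA) = 0.03/(0.175×4.19) = 0.04091 K/W
R_outer film = 1/(h_o·A) = 1/(24.9×4.19) = 0.009585 K/W
R_total = 0.05944 K/W;  Q = ΔT/R_total = 30/0.05944 = 504.7 W
T_interface = T_inner − Q·ΣR(inner→interface) = 19 − 505×0.008939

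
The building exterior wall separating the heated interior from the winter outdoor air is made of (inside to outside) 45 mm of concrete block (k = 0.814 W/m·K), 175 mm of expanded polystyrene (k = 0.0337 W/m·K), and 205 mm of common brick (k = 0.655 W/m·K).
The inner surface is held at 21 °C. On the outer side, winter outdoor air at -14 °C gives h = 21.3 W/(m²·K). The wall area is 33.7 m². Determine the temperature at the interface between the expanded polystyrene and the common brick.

Treating each layer as a thermal resistance in series:
R_concrete block = L/(kA) = 0.045/(0.814×33.7) = 0.00164 K/W
R_expanded polystyrene = L/(kA) = 0.175/(0.0337×33.7) = 0.1541 K/W
R_common brick = L/(kA) = 0.205/(0.655×33.7) = 0.009287 K/W
R_outer film = 1/(h_o·A) = 1/(21.3×33.7) = 0.001393 K/W
R_total = 0.1664 K/W;  Q = ΔT/R_total = 35/0.1664 = 210.3 W
T_interface = T_inner − Q·ΣR(inner→interface) = 21 − 210×0.1557

T ≈ -11.8 °C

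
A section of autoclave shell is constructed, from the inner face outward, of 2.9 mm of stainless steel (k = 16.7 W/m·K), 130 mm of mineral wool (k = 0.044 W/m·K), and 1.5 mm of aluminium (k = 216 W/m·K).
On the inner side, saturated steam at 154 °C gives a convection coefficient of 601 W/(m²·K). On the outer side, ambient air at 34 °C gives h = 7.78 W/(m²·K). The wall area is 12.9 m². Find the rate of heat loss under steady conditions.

Q ≈ 502 W

Using the resistance-network approach (series):
R_inner film = 1/(h_i·A) = 1/(601×12.9) = 1.29×10^-4 K/W
R_stainless steel = L/(kA) = 0.0029/(16.7×12.9) = 1.346×10^-5 K/W
R_mineral wool = L/(kA) = 0.13/(0.044×12.9) = 0.229 K/W
R_aluminium = L/(kA) = 0.0015/(216×12.9) = 5.383×10^-7 K/W
R_outer film = 1/(h_o·A) = 1/(7.78×12.9) = 0.009964 K/W
R_total = 0.2391 K/W
Q = ΔT / R_total = 120 / 0.2391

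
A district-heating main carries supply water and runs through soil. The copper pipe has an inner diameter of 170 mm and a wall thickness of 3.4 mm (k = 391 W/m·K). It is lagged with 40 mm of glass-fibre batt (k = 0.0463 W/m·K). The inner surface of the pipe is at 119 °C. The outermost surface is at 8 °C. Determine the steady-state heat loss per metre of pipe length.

Radial resistances (cylindrical: R_cond = ln(r_o/r_i)/(2πkL), R_conv = 1/(h·2πrL)):
R_copper pipe wall = ln(88.4/85)/(2π×391×1) = 1.596×10^-5 K/W
R_glass-fibre batt = ln(128.4/88.4)/(2π×0.0463×1) = 1.283 K/W
R_total = 1.283 K/W
Q = ΔT/R_total = 111/1.283

q′ ≈ 86.5 W/m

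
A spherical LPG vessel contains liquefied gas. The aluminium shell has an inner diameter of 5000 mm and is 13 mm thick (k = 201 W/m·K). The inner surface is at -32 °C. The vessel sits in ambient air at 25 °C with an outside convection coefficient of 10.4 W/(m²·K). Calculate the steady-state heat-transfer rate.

Q ≈ 47000 W

Radial (spherical) resistances in series:
R_aluminium shell = (1/2.5 − 1/2.513)/(4π×201) = 8.192×10^-7 K/W
R_outer film = 1/(h·4πr_o²) = 1/(10.4×4π×2.513²) = 0.001212 K/W
R_total = 0.001212 K/W
Q = ΔT/R_total = 57/0.001212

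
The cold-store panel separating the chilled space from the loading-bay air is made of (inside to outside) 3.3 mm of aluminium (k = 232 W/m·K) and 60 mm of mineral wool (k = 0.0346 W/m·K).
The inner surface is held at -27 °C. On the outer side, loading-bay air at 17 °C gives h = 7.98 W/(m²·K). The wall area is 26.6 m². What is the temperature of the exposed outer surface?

T ≈ 14 °C

Using the resistance-network approach (series):
R_aluminium = L/(kA) = 0.0033/(232×26.6) = 5.347×10^-7 K/W
R_mineral wool = L/(kA) = 0.06/(0.0346×26.6) = 0.06519 K/W
R_outer film = 1/(h_o·A) = 1/(7.98×26.6) = 0.004711 K/W
R_total = 0.0699 K/W;  Q = ΔT/R_total = 44/0.0699 = 629.4 W
T_interface = T_inner + Q·ΣR(inner→interface) = -27 + 629×0.06519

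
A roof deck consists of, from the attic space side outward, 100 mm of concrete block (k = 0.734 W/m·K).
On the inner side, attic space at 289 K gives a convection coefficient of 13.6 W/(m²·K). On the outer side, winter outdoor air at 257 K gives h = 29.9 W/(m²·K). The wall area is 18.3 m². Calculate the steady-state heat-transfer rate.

Model the wall as resistances in series:
R_inner film = 1/(h_i·A) = 1/(13.6×18.3) = 0.004018 K/W
R_concrete block = L/(kA) = 0.1/(0.734×18.3) = 0.007445 K/W
R_outer film = 1/(h_o·A) = 1/(29.9×18.3) = 0.001828 K/W
R_total = 0.01329 K/W
Q = ΔT / R_total = 32 / 0.01329

Q ≈ 2410 W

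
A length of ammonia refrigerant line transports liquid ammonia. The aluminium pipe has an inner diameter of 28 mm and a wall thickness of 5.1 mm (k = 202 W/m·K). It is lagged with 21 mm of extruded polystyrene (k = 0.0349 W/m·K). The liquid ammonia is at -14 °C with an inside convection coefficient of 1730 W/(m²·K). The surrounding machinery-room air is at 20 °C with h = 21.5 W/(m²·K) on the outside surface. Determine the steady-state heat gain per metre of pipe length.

q′ ≈ 9.51 W/m

Radial resistances (cylindrical: R_cond = ln(r_o/r_i)/(2πkL), R_conv = 1/(h·2πrL)):
R_inner film = 1/(h_i·2πr₁L) = 1/(1730×2π×0.014×1) = 0.006571 K/W
R_aluminium pipe wall = ln(19.1/14)/(2π×202×1) = 2.447×10^-4 K/W
R_extruded polystyrene = ln(40.1/19.1)/(2π×0.0349×1) = 3.382 K/W
R_outer film = 1/(h_o·2πr_oL) = 1/(21.5×2π×0.0401×1) = 0.1846 K/W
R_total = 3.574 K/W
Q = ΔT/R_total = 34/3.574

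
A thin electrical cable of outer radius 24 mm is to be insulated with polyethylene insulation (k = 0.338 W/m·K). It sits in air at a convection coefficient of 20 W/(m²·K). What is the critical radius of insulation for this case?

r_cr ≈ 16.9 mm

For a cylinder r_cr = k/h = 0.338/20
r_cr = 16.9 mm; since the bare radius (24 mm) is above r_cr, any added insulation will reduce heat loss.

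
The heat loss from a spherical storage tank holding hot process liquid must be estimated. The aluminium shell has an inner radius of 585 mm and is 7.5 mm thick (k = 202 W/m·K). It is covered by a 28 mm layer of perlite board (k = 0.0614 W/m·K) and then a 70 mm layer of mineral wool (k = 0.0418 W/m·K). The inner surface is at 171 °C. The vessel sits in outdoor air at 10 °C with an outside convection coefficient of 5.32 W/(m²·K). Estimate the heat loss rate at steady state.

Q ≈ 365 W

Radial (spherical) resistances in series:
R_aluminium shell = (1/0.585 − 1/0.5925)/(4π×202) = 8.524×10^-6 K/W
R_perlite board = (1/0.5925 − 1/0.6205)/(4π×0.0614) = 0.09871 K/W
R_mineral wool = (1/0.6205 − 1/0.6905)/(4π×0.0418) = 0.311 K/W
R_outer film = 1/(h·4πr_o²) = 1/(5.32×4π×0.6905²) = 0.03137 K/W
R_total = 0.4411 K/W
Q = ΔT/R_total = 161/0.4411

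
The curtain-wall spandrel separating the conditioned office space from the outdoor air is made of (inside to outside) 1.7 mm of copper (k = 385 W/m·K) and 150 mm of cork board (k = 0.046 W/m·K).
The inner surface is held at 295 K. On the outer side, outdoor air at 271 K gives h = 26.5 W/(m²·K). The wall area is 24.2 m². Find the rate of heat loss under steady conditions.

Thermal resistances in series:
R_copper = L/(kA) = 0.0017/(385×24.2) = 1.825×10^-7 K/W
R_cork board = L/(kA) = 0.15/(0.046×24.2) = 0.1347 K/W
R_outer film = 1/(h_o·A) = 1/(26.5×24.2) = 0.001559 K/W
R_total = 0.1363 K/W
Q = ΔT / R_total = 24 / 0.1363

Q ≈ 176 W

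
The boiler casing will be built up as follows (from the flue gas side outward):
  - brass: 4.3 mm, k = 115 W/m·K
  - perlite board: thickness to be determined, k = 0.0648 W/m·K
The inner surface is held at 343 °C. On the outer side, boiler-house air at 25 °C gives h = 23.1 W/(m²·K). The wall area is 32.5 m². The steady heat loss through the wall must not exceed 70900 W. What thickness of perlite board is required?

Thermal resistances in series:
R_brass = L/(kA) = 0.0043/(115×32.5) = 1.151×10^-6 K/W
R_outer film = 1/(h_o·A) = 1/(23.1×32.5) = 0.001332 K/W
Sum of the known resistances R_other = 0.001333 K/W
Required total resistance R_tot = ΔT/Q_allow = 318/70900 = 0.004485 K/W
R_perlite board = R_tot − R_other = 0.003152 K/W
L = R·k·A = 0.003152×0.0648×32.5

L ≈ 6.64 mm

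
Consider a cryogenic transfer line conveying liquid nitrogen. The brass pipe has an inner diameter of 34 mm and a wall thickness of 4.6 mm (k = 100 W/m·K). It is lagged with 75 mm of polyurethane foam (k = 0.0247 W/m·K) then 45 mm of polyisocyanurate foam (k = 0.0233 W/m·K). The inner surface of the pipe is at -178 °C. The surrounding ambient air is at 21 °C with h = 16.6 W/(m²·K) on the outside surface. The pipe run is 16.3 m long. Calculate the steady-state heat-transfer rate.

Q ≈ 263 W

Cylindrical conduction, so R = ln(r₂/r₁)/(2πkL) per layer, in series:
R_brass pipe wall = ln(21.6/17)/(2π×100×16.3) = 2.338×10^-5 K/W
R_polyurethane foam = ln(96.6/21.6)/(2π×0.0247×16.3) = 0.5921 K/W
R_polyisocyanurate foam = ln(141.6/96.6)/(2π×0.0233×16.3) = 0.1603 K/W
R_outer film = 1/(h_o·2πr_oL) = 1/(16.6×2π×0.1416×16.3) = 0.004154 K/W
R_total = 0.7566 K/W
Q = ΔT/R_total = 199/0.7566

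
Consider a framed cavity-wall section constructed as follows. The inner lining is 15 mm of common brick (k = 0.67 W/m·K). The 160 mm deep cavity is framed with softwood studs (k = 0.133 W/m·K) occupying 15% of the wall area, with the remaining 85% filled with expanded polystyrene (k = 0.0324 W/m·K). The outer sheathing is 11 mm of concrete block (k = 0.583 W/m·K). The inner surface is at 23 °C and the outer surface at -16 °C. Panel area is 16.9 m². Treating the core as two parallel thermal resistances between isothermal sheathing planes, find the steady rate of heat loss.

Q ≈ 193 W

Sheathing layers in series; stud and cavity paths in parallel between them.
R_inner = 0.015/(0.67×16.9) = 0.001325 K/W
R_stud  = 0.16/(0.133×0.15×16.9) = 0.4746 K/W
R_cav   = 0.16/(0.0324×0.85×16.9) = 0.3438 K/W
1/R_core = 1/R_stud + 1/R_cav → R_core = 0.1994 K/W
R_outer = 0.011/(0.583×16.9) = 0.001116 K/W
R_total = 0.2018 K/W
Q = ΔT/R_total = 39/0.2018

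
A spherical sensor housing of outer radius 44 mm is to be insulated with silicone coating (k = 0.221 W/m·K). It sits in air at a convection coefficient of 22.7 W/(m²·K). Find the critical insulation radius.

r_cr ≈ 19.5 mm

For a sphere r_cr = 2k/h = 2×0.221/22.7
r_cr = 19.5 mm; since the bare radius (44 mm) is above r_cr, any added insulation will reduce heat loss.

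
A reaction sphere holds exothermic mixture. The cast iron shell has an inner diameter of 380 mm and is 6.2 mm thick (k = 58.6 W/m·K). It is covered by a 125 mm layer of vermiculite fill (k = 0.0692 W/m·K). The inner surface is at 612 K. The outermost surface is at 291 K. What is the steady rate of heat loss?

For a spherical shell R = (1/r₁ − 1/r₂)/(4πk); film R = 1/(h·4πr²). In series:
R_cast iron shell = (1/0.19 − 1/0.1962)/(4π×58.6) = 2.259×10^-4 K/W
R_vermiculite fill = (1/0.1962 − 1/0.3212)/(4π×0.0692) = 2.281 K/W
R_total = 2.281 K/W
Q = ΔT/R_total = 321/2.281

Q ≈ 141 W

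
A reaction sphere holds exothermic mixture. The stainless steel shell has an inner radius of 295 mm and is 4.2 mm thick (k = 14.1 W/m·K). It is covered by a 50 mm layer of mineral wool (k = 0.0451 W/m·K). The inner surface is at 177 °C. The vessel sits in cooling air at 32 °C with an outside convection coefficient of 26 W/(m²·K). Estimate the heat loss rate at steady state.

Q ≈ 167 W

Radial (spherical) resistances in series:
R_stainless steel shell = (1/0.295 − 1/0.2992)/(4π×14.1) = 2.686×10^-4 K/W
R_mineral wool = (1/0.2992 − 1/0.3492)/(4π×0.0451) = 0.8444 K/W
R_outer film = 1/(h·4πr_o²) = 1/(26×4π×0.3492²) = 0.0251 K/W
R_total = 0.8698 K/W
Q = ΔT/R_total = 145/0.8698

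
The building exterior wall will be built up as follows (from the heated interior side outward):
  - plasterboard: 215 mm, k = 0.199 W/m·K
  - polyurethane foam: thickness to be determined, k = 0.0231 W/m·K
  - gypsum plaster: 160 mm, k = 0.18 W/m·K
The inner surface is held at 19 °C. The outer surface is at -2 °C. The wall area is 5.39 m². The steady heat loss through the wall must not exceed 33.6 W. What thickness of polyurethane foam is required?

Series thermal resistances:
R_plasterboard = L/(kA) = 0.215/(0.199×5.39) = 0.2004 K/W
R_gypsum plaster = L/(kA) = 0.16/(0.18×5.39) = 0.1649 K/W
Sum of the known resistances R_other = 0.3654 K/W
Required total resistance R_tot = ΔT/Q_allow = 21/33.6 = 0.625 K/W
R_polyurethane foam = R_tot − R_other = 0.2596 K/W
L = R·k·A = 0.2596×0.0231×5.39

L ≈ 32.3 mm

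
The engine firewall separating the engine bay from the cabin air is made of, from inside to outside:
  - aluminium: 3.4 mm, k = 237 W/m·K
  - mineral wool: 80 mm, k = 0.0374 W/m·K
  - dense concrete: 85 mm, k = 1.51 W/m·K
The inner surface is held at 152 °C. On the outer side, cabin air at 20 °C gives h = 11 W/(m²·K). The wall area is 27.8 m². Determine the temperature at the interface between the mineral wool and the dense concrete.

Treating each layer as a thermal resistance in series:
R_aluminium = L/(kA) = 0.0034/(237×27.8) = 5.16×10^-7 K/W
R_mineral wool = L/(kA) = 0.08/(0.0374×27.8) = 0.07694 K/W
R_dense concrete = L/(kA) = 0.085/(1.51×27.8) = 0.002025 K/W
R_outer film = 1/(h_o·A) = 1/(11×27.8) = 0.00327 K/W
R_total = 0.08224 K/W;  Q = ΔT/R_total = 132/0.08224 = 1605 W
T_interface = T_inner − Q·ΣR(inner→interface) = 152 − 1610×0.07694

T ≈ 28.5 °C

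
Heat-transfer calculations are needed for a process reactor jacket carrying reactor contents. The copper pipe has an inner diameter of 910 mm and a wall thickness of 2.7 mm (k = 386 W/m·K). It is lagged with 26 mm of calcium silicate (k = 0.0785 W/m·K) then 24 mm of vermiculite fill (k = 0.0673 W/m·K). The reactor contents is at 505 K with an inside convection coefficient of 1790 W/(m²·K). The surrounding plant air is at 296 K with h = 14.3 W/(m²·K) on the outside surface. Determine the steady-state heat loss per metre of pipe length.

For a radial system each layer contributes R = ln(r_out/r_in)/(2πkL); films add R = 1/(hA).
R_inner film = 1/(h_i·2πr₁L) = 1/(1790×2π×0.455×1) = 1.954×10^-4 K/W
R_copper pipe wall = ln(457.7/455)/(2π×386×1) = 2.439×10^-6 K/W
R_calcium silicate = ln(483.7/457.7)/(2π×0.0785×1) = 0.112 K/W
R_vermiculite fill = ln(507.7/483.7)/(2π×0.0673×1) = 0.1145 K/W
R_outer film = 1/(h_o·2πr_oL) = 1/(14.3×2π×0.5077×1) = 0.02192 K/W
R_total = 0.2487 K/W
Q = ΔT/R_total = 209/0.2487

q′ ≈ 841 W/m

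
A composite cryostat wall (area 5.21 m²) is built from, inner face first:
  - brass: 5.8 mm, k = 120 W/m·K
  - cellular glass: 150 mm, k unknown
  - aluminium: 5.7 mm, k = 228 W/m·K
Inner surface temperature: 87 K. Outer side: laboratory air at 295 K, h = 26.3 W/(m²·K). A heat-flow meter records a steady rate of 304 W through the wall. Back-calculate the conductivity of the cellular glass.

Treating each layer as a thermal resistance in series:
R_brass = L/(kA) = 0.0058/(120×5.21) = 9.277×10^-6 K/W
R_aluminium = L/(kA) = 0.0057/(228×5.21) = 4.798×10^-6 K/W
R_outer film = 1/(h_o·A) = 1/(26.3×5.21) = 0.007298 K/W
Sum of known resistances R_other = 0.007312 K/W
Total R = ΔT/Q = 208/304 = 0.6842 K/W
R_cellular glass = R_total − R_other = 0.6769 K/W
k = L/(R·A) = 0.15/(0.6769×5.21)

k ≈ 0.0425 W/(m·K)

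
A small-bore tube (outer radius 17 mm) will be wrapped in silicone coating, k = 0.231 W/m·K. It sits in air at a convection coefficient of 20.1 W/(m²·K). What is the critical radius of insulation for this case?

For a cylinder r_cr = k/h = 0.231/20.1
r_cr = 11.5 mm; since the bare radius (17 mm) is above r_cr, any added insulation will reduce heat loss.

r_cr ≈ 11.5 mm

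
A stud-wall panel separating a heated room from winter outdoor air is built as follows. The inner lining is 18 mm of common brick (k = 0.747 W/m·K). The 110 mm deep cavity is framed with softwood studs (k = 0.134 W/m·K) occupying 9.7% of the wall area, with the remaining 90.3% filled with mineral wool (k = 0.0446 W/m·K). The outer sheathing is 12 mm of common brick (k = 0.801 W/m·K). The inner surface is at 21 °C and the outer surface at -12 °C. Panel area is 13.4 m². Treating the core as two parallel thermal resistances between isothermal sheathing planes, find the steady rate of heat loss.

Sheathing layers in series; stud and cavity paths in parallel between them.
R_inner = 0.018/(0.747×13.4) = 0.001798 K/W
R_stud  = 0.11/(0.134×0.097×13.4) = 0.6316 K/W
R_cav   = 0.11/(0.0446×0.903×13.4) = 0.2038 K/W
1/R_core = 1/R_stud + 1/R_cav → R_core = 0.1541 K/W
R_outer = 0.012/(0.801×13.4) = 0.001118 K/W
R_total = 0.157 K/W
Q = ΔT/R_total = 33/0.157

Q ≈ 210 W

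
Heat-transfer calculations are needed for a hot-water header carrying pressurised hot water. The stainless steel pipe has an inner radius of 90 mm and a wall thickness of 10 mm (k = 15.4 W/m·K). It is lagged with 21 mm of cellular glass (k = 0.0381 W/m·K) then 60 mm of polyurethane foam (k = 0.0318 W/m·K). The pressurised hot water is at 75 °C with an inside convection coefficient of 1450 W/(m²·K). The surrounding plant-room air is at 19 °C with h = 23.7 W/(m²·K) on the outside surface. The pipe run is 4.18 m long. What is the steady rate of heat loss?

Q ≈ 82.1 W

For a radial system each layer contributes R = ln(r_out/r_in)/(2πkL); films add R = 1/(hA).
R_inner film = 1/(h_i·2πr₁L) = 1/(1450×2π×0.09×4.18) = 2.918×10^-4 K/W
R_stainless steel pipe wall = ln(100/90)/(2π×15.4×4.18) = 2.605×10^-4 K/W
R_cellular glass = ln(121/100)/(2π×0.0381×4.18) = 0.1905 K/W
R_polyurethane foam = ln(181/121)/(2π×0.0318×4.18) = 0.4822 K/W
R_outer film = 1/(h_o·2πr_oL) = 1/(23.7×2π×0.181×4.18) = 0.008876 K/W
R_total = 0.6821 K/W
Q = ΔT/R_total = 56/0.6821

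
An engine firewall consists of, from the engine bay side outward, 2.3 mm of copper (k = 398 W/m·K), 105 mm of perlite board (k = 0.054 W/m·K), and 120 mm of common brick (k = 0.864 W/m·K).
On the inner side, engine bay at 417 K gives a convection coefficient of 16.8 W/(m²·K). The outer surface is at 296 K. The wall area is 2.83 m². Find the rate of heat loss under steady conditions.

Q ≈ 160 W

Using the resistance-network approach (series):
R_inner film = 1/(h_i·A) = 1/(16.8×2.83) = 0.02103 K/W
R_copper = L/(kA) = 0.0023/(398×2.83) = 2.042×10^-6 K/W
R_perlite board = L/(kA) = 0.105/(0.054×2.83) = 0.6871 K/W
R_common brick = L/(kA) = 0.12/(0.864×2.83) = 0.04908 K/W
R_total = 0.7572 K/W
Q = ΔT / R_total = 121 / 0.7572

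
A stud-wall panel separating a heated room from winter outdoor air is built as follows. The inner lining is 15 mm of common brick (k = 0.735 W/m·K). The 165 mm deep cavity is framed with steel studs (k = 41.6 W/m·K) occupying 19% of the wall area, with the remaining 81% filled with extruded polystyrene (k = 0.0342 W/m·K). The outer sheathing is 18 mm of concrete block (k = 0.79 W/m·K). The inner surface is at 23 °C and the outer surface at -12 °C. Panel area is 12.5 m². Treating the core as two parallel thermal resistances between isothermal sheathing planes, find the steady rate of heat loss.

Q ≈ 6840 W

Sheathing layers in series; stud and cavity paths in parallel between them.
R_inner = 0.015/(0.735×12.5) = 0.001633 K/W
R_stud  = 0.165/(41.6×0.19×12.5) = 0.00167 K/W
R_cav   = 0.165/(0.0342×0.81×12.5) = 0.4765 K/W
1/R_core = 1/R_stud + 1/R_cav → R_core = 0.001664 K/W
R_outer = 0.018/(0.79×12.5) = 0.001823 K/W
R_total = 0.00512 K/W
Q = ΔT/R_total = 35/0.00512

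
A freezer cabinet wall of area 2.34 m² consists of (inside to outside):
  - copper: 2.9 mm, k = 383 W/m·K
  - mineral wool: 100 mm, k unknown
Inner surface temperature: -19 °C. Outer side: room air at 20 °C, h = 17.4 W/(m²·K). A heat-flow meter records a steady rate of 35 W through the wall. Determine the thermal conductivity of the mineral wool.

k ≈ 0.0392 W/(m·K)

Model the wall as resistances in series:
R_copper = L/(kA) = 0.0029/(383×2.34) = 3.236×10^-6 K/W
R_outer film = 1/(h_o·A) = 1/(17.4×2.34) = 0.02456 K/W
Sum of known resistances R_other = 0.02456 K/W
Total R = ΔT/Q = 39/35 = 1.114 K/W
R_mineral wool = R_total − R_other = 1.09 K/W
k = L/(R·A) = 0.1/(1.09×2.34)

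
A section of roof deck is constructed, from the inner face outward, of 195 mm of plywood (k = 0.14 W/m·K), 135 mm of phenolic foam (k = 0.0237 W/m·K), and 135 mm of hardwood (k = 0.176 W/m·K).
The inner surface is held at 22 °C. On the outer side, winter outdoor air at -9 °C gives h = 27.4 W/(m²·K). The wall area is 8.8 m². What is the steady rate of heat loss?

Q ≈ 34.6 W

Model the wall as resistances in series:
R_plywood = L/(kA) = 0.195/(0.14×8.8) = 0.1583 K/W
R_phenolic foam = L/(kA) = 0.135/(0.0237×8.8) = 0.6473 K/W
R_hardwood = L/(kA) = 0.135/(0.176×8.8) = 0.08716 K/W
R_outer film = 1/(h_o·A) = 1/(27.4×8.8) = 0.004147 K/W
R_total = 0.8969 K/W
Q = ΔT / R_total = 31 / 0.8969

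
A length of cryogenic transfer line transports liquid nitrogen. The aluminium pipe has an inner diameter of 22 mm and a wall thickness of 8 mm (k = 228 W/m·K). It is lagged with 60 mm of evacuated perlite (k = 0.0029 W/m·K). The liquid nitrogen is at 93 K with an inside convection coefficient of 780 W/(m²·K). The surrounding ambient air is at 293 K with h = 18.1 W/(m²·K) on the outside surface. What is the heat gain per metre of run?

q′ ≈ 2.55 W/m

Treating each annulus and film as a series resistance:
R_inner film = 1/(h_i·2πr₁L) = 1/(780×2π×0.011×1) = 0.01855 K/W
R_aluminium pipe wall = ln(19/11)/(2π×228×1) = 3.815×10^-4 K/W
R_evacuated perlite = ln(79/19)/(2π×0.0029×1) = 78.21 K/W
R_outer film = 1/(h_o·2πr_oL) = 1/(18.1×2π×0.079×1) = 0.1113 K/W
R_total = 78.34 K/W
Q = ΔT/R_total = 200/78.34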